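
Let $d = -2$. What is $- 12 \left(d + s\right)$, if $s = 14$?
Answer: $-144$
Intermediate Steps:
$- 12 \left(d + s\right) = - 12 \left(-2 + 14\right) = \left(-12\right) 12 = -144$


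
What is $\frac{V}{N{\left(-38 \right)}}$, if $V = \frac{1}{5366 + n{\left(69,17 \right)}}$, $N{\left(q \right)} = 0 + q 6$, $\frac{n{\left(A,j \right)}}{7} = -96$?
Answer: $- \frac{1}{1070232} \approx -9.3438 \cdot 10^{-7}$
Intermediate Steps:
$n{\left(A,j \right)} = -672$ ($n{\left(A,j \right)} = 7 \left(-96\right) = -672$)
$N{\left(q \right)} = 6 q$ ($N{\left(q \right)} = 0 + 6 q = 6 q$)
$V = \frac{1}{4694}$ ($V = \frac{1}{5366 - 672} = \frac{1}{4694} \approx 0.00021304$)
$\frac{V}{N{\left(-38 \right)}} = \frac{1}{4694 \cdot 6 \left(-38\right)} = \frac{1}{4694 \left(-228\right)} = \frac{1}{4694} \left(- \frac{1}{228}\right) = - \frac{1}{1070232}$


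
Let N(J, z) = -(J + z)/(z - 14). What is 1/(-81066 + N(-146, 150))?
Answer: -34/2756245 ≈ -1.2336e-5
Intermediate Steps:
N(J, z) = -(J + z)/(-14 + z)
1/(-81066 + N(-146, 150)) = 1/(-81066 + (-1*(-146) - 1*150)/(-14 + 150)) = 1/(-81066 + (146 - 150)/136) = 1/(-81066 + (1/136)*(-4)) = 1/(-81066 - 1/34) = 1/(-2756245/34) = -34/2756245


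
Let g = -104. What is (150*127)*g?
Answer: -1981200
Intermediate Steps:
(150*127)*g = (150*127)*(-104) = 19050*(-104) = -1981200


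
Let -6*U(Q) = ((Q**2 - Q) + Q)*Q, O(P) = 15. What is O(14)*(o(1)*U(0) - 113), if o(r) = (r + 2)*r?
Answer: -1695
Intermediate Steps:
U(Q) = -Q**3/6 (U(Q) = -((Q**2 - Q) + Q)*Q/6 = -Q**2*Q/6 = -Q**3/6)
o(r) = r*(2 + r) (o(r) = (2 + r)*r = r*(2 + r))
O(14)*(o(1)*U(0) - 113) = 15*((1*(2 + 1))*(-1/6*0**3) - 113) = 15*((1*3)*(-1/6*0) - 113) = 15*(3*0 - 113) = 15*(0 - 113) = 15*(-113) = -1695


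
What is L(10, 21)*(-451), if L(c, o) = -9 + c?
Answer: -451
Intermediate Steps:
L(10, 21)*(-451) = (-9 + 10)*(-451) = 1*(-451) = -451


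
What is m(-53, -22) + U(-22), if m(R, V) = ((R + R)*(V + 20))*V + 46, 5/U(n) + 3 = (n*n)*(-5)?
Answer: -11189419/2423 ≈ -4618.0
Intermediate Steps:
U(n) = 5/(-3 - 5*n²) (U(n) = 5/(-3 + (n*n)*(-5)) = 5/(-3 + n²*(-5)) = 5/(-3 - 5*n²))
m(R, V) = 46 + 2*R*V*(20 + V) (m(R, V) = ((2*R)*(20 + V))*V + 46 = (2*R*(20 + V))*V + 46 = 2*R*V*(20 + V) + 46 = 46 + 2*R*V*(20 + V))
m(-53, -22) + U(-22) = (46 + 2*(-53)*(-22)² + 40*(-53)*(-22)) - 5/(3 + 5*(-22)²) = (46 + 2*(-53)*484 + 46640) - 5/(3 + 5*484) = (46 - 51304 + 46640) - 5/(3 + 2420) = -4618 - 5/2423 = -11189419/2423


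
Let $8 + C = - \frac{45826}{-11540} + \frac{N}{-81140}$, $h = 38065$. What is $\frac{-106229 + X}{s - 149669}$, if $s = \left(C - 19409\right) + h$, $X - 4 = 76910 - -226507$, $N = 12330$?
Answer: $- \frac{2308022918440}{1533483387927} \approx -1.5051$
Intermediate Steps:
$X = 303421$ ($X = 4 + \left(76910 - -226507\right) = 4 + \left(76910 + 226507\right) = 4 + 303417 = 303421$)
$C = - \frac{48935142}{11704445}$ ($C = -8 + \left(- \frac{45826}{-11540} + \frac{12330}{-81140}\right) = -8 + \left(\left(-45826\right) \left(- \frac{1}{11540}\right) + 12330 \left(- \frac{1}{81140}\right)\right) = -8 + \left(\frac{22913}{5770} - \frac{1233}{8114}\right) = -8 + \frac{44700418}{11704445} = - \frac{48935142}{11704445} \approx -4.1809$)
$s = \frac{218309190778}{11704445}$ ($s = \left(- \frac{48935142}{11704445} - 19409\right) + 38065 = - \frac{227220508147}{11704445} + 38065 = \frac{218309190778}{11704445} \approx 18652.0$)
$\frac{-106229 + X}{s - 149669} = \frac{-106229 + 303421}{\frac{218309190778}{11704445} - 149669} = \frac{197192}{- \frac{1533483387927}{11704445}} = 197192 \left(- \frac{11704445}{1533483387927}\right) = - \frac{2308022918440}{1533483387927}$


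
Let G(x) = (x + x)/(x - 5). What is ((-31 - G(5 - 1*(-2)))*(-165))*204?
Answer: 1279080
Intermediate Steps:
G(x) = 2*x/(-5 + x) (G(x) = (2*x)/(-5 + x) = 2*x/(-5 + x))
((-31 - G(5 - 1*(-2)))*(-165))*204 = ((-31 - 2*(5 - 1*(-2))/(-5 + (5 - 1*(-2))))*(-165))*204 = ((-31 - 2*(5 + 2)/(-5 + (5 + 2)))*(-165))*204 = ((-31 - 2*7/(-5 + 7))*(-165))*204 = ((-31 - 2*7/2)*(-165))*204 = ((-31 - 1*7)*(-165))*204 = ((-31 - 7)*(-165))*204 = -38*(-165)*204 = 6270*204 = 1279080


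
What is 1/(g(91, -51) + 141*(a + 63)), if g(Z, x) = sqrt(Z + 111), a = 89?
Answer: 10716/229665211 - sqrt(202)/459330422 ≈ 4.6628e-5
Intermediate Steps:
g(Z, x) = sqrt(111 + Z)
1/(g(91, -51) + 141*(a + 63)) = 1/(sqrt(111 + 91) + 141*(89 + 63)) = 1/(sqrt(202) + 141*152) = 1/(sqrt(202) + 21432) = 1/(21432 + sqrt(202))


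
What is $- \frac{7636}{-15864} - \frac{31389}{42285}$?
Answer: $- \frac{14588903}{55900770} \approx -0.26098$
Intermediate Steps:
$- \frac{7636}{-15864} - \frac{31389}{42285} = \left(-7636\right) \left(- \frac{1}{15864}\right) - \frac{10463}{14095} = \frac{1909}{3966} - \frac{10463}{14095} = - \frac{14588903}{55900770}$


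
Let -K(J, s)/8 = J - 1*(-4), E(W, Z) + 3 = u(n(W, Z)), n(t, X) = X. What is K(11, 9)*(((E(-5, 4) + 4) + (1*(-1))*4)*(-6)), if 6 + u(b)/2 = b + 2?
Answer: -2160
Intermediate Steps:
u(b) = -8 + 2*b (u(b) = -12 + 2*(b + 2) = -12 + 2*(2 + b) = -12 + (4 + 2*b) = -8 + 2*b)
E(W, Z) = -11 + 2*Z (E(W, Z) = -3 + (-8 + 2*Z) = -11 + 2*Z)
K(J, s) = -32 - 8*J (K(J, s) = -8*(J - 1*(-4)) = -8*(J + 4) = -8*(4 + J) = -32 - 8*J)
K(11, 9)*(((E(-5, 4) + 4) + (1*(-1))*4)*(-6)) = (-32 - 8*11)*((((-11 + 2*4) + 4) + (1*(-1))*4)*(-6)) = (-32 - 88)*((((-11 + 8) + 4) - 1*4)*(-6)) = -120*((-3 + 4) - 4)*(-6) = -120*(1 - 4)*(-6) = -(-360)*(-6) = -120*18 = -2160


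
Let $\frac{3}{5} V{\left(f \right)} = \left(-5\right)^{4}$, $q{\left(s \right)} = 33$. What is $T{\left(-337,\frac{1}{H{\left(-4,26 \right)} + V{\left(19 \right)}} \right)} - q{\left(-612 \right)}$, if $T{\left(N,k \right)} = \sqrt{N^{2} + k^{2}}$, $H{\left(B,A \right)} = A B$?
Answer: $-33 + \frac{\sqrt{898667976370}}{2813} \approx 304.0$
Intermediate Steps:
$V{\left(f \right)} = \frac{3125}{3}$ ($V{\left(f \right)} = \frac{5 \left(-5\right)^{4}}{3} = \frac{5}{3} \cdot 625 = \frac{3125}{3}$)
$T{\left(-337,\frac{1}{H{\left(-4,26 \right)} + V{\left(19 \right)}} \right)} - q{\left(-612 \right)} = \sqrt{\left(-337\right)^{2} + \left(\frac{1}{26 \left(-4\right) + \frac{3125}{3}}\right)^{2}} - 33 = \sqrt{113569 + \left(\frac{1}{-104 + \frac{3125}{3}}\right)^{2}} - 33 = \sqrt{113569 + \left(\frac{1}{\frac{2813}{3}}\right)^{2}} - 33 = \sqrt{113569 + \left(\frac{3}{2813}\right)^{2}} - 33 = \sqrt{113569 + \frac{9}{7912969}} - 33 = \sqrt{\frac{898667976370}{7912969}} - 33 = \frac{\sqrt{898667976370}}{2813} - 33 = -33 + \frac{\sqrt{898667976370}}{2813}$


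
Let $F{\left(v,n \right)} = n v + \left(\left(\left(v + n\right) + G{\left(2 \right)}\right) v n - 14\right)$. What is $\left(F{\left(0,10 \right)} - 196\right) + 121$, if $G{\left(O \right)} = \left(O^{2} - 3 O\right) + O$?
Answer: $-89$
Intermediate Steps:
$G{\left(O \right)} = O^{2} - 2 O$
$F{\left(v,n \right)} = -14 + n v + n v \left(n + v\right)$ ($F{\left(v,n \right)} = n v + \left(\left(\left(v + n\right) + 2 \left(-2 + 2\right)\right) v n - 14\right) = n v + \left(\left(\left(n + v\right) + 2 \cdot 0\right) v n - 14\right) = n v + \left(\left(\left(n + v\right) + 0\right) v n - 14\right) = n v + \left(\left(n + v\right) v n - 14\right) = n v + \left(v \left(n + v\right) n - 14\right) = n v + \left(n v \left(n + v\right) - 14\right) = n v + \left(-14 + n v \left(n + v\right)\right) = -14 + n v + n v \left(n + v\right)$)
$\left(F{\left(0,10 \right)} - 196\right) + 121 = \left(\left(-14 + 10 \cdot 0 + 10 \cdot 0^{2} + 0 \cdot 10^{2}\right) - 196\right) + 121 = \left(\left(-14 + 0 + 10 \cdot 0 + 0 \cdot 100\right) - 196\right) + 121 = \left(\left(-14 + 0 + 0 + 0\right) - 196\right) + 121 = \left(-14 - 196\right) + 121 = -210 + 121 = -89$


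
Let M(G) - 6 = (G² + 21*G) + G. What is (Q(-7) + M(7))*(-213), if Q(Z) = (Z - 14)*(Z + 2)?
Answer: -66882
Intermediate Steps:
Q(Z) = (-14 + Z)*(2 + Z)
M(G) = 6 + G² + 22*G (M(G) = 6 + ((G² + 21*G) + G) = 6 + (G² + 22*G) = 6 + G² + 22*G)
(Q(-7) + M(7))*(-213) = ((-28 + (-7)² - 12*(-7)) + (6 + 7² + 22*7))*(-213) = ((-28 + 49 + 84) + (6 + 49 + 154))*(-213) = (105 + 209)*(-213) = 314*(-213) = -66882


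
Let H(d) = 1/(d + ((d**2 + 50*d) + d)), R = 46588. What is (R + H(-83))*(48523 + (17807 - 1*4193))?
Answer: 7448419666725/2573 ≈ 2.8948e+9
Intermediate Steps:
H(d) = 1/(d**2 + 52*d) (H(d) = 1/(d + (d**2 + 51*d)) = 1/(d**2 + 52*d))
(R + H(-83))*(48523 + (17807 - 1*4193)) = (46588 + 1/((-83)*(52 - 83)))*(48523 + (17807 - 1*4193)) = (46588 - 1/83/(-31))*(48523 + (17807 - 4193)) = (46588 - 1/83*(-1/31))*(48523 + 13614) = (46588 + 1/2573)*62137 = (119870925/2573)*62137 = 7448419666725/2573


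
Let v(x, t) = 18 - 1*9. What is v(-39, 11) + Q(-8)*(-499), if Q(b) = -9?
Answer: 4500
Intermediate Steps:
v(x, t) = 9 (v(x, t) = 18 - 9 = 9)
v(-39, 11) + Q(-8)*(-499) = 9 - 9*(-499) = 9 + 4491 = 4500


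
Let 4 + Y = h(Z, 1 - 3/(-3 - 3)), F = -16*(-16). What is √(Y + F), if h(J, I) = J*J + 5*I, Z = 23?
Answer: √3154/2 ≈ 28.080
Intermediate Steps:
F = 256
h(J, I) = J² + 5*I
Y = 1065/2 (Y = -4 + (23² + 5*(1 - 3/(-3 - 3))) = -4 + (529 + 5*(1 - 3/(-6))) = -4 + (529 + 5*(1 - 3*(-⅙))) = -4 + (529 + 5*(1 + ½)) = -4 + (529 + 5*(3/2)) = -4 + (529 + 15/2) = -4 + 1073/2 = 1065/2 ≈ 532.50)
√(Y + F) = √(1065/2 + 256) = √(1577/2) = √3154/2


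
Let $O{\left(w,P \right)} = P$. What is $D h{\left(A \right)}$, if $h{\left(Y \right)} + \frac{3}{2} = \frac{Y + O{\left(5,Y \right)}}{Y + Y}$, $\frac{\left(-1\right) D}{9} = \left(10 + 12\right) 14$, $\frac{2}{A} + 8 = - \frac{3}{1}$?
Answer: $1386$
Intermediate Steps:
$A = - \frac{2}{11}$ ($A = \frac{2}{-8 - \frac{3}{1}} = \frac{2}{-8 - 3} = \frac{2}{-11} = 2 \left(- \frac{1}{11}\right) = - \frac{2}{11} \approx -0.18182$)
$D = -2772$ ($D = - 9 \left(10 + 12\right) 14 = - 9 \cdot 22 \cdot 14 = \left(-9\right) 308 = -2772$)
$h{\left(Y \right)} = - \frac{1}{2}$ ($h{\left(Y \right)} = - \frac{3}{2} + \frac{Y + Y}{Y + Y} = - \frac{3}{2} + \frac{2 Y}{2 Y} = - \frac{3}{2} + 2 Y \frac{1}{2 Y} = - \frac{3}{2} + 1 = - \frac{1}{2}$)
$D h{\left(A \right)} = \left(-2772\right) \left(- \frac{1}{2}\right) = 1386$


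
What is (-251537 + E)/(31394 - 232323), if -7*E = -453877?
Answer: 1306882/1406503 ≈ 0.92917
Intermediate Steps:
E = 453877/7 (E = -1/7*(-453877) = 453877/7 ≈ 64840.)
(-251537 + E)/(31394 - 232323) = (-251537 + 453877/7)/(31394 - 232323) = -1306882/7/(-200929) = -1306882/7*(-1/200929) = 1306882/1406503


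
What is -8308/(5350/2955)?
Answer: -2455014/535 ≈ -4588.8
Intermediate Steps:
-8308/(5350/2955) = -8308/(5350*(1/2955)) = -8308/1070/591 = -8308*591/1070 = -2455014/535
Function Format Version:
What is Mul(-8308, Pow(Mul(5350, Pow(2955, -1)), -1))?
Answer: Rational(-2455014, 535) ≈ -4588.8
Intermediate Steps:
Mul(-8308, Pow(Mul(5350, Pow(2955, -1)), -1)) = Mul(-8308, Pow(Mul(5350, Rational(1, 2955)), -1)) = Mul(-8308, Pow(Rational(1070, 591), -1)) = Mul(-8308, Rational(591, 1070)) = Rational(-2455014, 535)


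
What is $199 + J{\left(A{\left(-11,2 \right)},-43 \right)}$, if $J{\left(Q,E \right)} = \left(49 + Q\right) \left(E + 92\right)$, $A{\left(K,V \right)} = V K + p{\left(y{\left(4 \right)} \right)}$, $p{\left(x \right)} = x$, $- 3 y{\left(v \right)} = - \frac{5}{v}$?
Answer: $\frac{18509}{12} \approx 1542.4$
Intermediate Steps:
$y{\left(v \right)} = \frac{5}{3 v}$ ($y{\left(v \right)} = - \frac{\left(-5\right) \frac{1}{v}}{3} = \frac{5}{3 v}$)
$A{\left(K,V \right)} = \frac{5}{12} + K V$ ($A{\left(K,V \right)} = V K + \frac{5}{3 \cdot 4} = K V + \frac{5}{3} \cdot \frac{1}{4} = K V + \frac{5}{12} = \frac{5}{12} + K V$)
$J{\left(Q,E \right)} = \left(49 + Q\right) \left(92 + E\right)$
$199 + J{\left(A{\left(-11,2 \right)},-43 \right)} = 199 + \left(4508 + 49 \left(-43\right) + 92 \left(\frac{5}{12} - 22\right) - 43 \left(\frac{5}{12} - 22\right)\right) = 199 + \left(4508 - 2107 + 92 \left(\frac{5}{12} - 22\right) - 43 \left(\frac{5}{12} - 22\right)\right) = 199 + \left(4508 - 2107 + 92 \left(- \frac{259}{12}\right) - - \frac{11137}{12}\right) = 199 + \left(4508 - 2107 - \frac{5957}{3} + \frac{11137}{12}\right) = 199 + \frac{16121}{12} = \frac{18509}{12}$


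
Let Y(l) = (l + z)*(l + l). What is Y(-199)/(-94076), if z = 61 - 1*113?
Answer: -49949/47038 ≈ -1.0619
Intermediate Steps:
z = -52 (z = 61 - 113 = -52)
Y(l) = 2*l*(-52 + l) (Y(l) = (l - 52)*(l + l) = (-52 + l)*(2*l) = 2*l*(-52 + l))
Y(-199)/(-94076) = (2*(-199)*(-52 - 199))/(-94076) = (2*(-199)*(-251))*(-1/94076) = 99898*(-1/94076) = -49949/47038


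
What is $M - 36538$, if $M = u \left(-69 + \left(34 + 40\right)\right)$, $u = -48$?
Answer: $-36778$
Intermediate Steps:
$M = -240$ ($M = - 48 \left(-69 + \left(34 + 40\right)\right) = - 48 \left(-69 + 74\right) = \left(-48\right) 5 = -240$)
$M - 36538 = -240 - 36538 = -36778$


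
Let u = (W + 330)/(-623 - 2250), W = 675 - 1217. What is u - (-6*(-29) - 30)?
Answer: -413500/2873 ≈ -143.93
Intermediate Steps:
W = -542
u = 212/2873 (u = (-542 + 330)/(-623 - 2250) = -212/(-2873) = -212*(-1/2873) = 212/2873 ≈ 0.073790)
u - (-6*(-29) - 30) = 212/2873 - (-6*(-29) - 30) = 212/2873 - (174 - 30) = 212/2873 - 1*144 = 212/2873 - 144 = -413500/2873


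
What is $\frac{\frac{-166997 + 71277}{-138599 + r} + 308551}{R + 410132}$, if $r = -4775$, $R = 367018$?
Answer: $\frac{7373047799}{18570517350} \approx 0.39703$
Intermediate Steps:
$\frac{\frac{-166997 + 71277}{-138599 + r} + 308551}{R + 410132} = \frac{\frac{-166997 + 71277}{-138599 - 4775} + 308551}{367018 + 410132} = \frac{- \frac{95720}{-143374} + 308551}{777150} = \left(\left(-95720\right) \left(- \frac{1}{143374}\right) + 308551\right) \frac{1}{777150} = \left(\frac{47860}{71687} + 308551\right) \frac{1}{777150} = \frac{22119143397}{71687} \cdot \frac{1}{777150} = \frac{7373047799}{18570517350}$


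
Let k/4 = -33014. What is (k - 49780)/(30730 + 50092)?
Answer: -90918/40411 ≈ -2.2498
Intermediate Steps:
k = -132056 (k = 4*(-33014) = -132056)
(k - 49780)/(30730 + 50092) = (-132056 - 49780)/(30730 + 50092) = -181836/80822 = -181836*1/80822 = -90918/40411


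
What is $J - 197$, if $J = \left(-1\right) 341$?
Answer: $-538$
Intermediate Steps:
$J = -341$
$J - 197 = -341 - 197 = -538$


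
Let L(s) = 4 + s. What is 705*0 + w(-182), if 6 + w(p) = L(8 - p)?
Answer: 188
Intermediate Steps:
w(p) = 6 - p (w(p) = -6 + (4 + (8 - p)) = -6 + (12 - p) = 6 - p)
705*0 + w(-182) = 705*0 + (6 - 1*(-182)) = 0 + (6 + 182) = 0 + 188 = 188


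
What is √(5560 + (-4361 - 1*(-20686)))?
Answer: √21885 ≈ 147.94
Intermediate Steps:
√(5560 + (-4361 - 1*(-20686))) = √(5560 + (-4361 + 20686)) = √(5560 + 16325) = √21885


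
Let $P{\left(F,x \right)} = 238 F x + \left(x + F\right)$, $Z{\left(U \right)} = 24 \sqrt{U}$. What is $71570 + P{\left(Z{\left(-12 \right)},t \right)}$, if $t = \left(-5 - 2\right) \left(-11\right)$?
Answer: $71647 + 879696 i \sqrt{3} \approx 71647.0 + 1.5237 \cdot 10^{6} i$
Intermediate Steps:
$t = 77$ ($t = \left(-7\right) \left(-11\right) = 77$)
$P{\left(F,x \right)} = F + x + 238 F x$ ($P{\left(F,x \right)} = 238 F x + \left(F + x\right) = F + x + 238 F x$)
$71570 + P{\left(Z{\left(-12 \right)},t \right)} = 71570 + \left(24 \sqrt{-12} + 77 + 238 \cdot 24 \sqrt{-12} \cdot 77\right) = 71570 + \left(24 \cdot 2 i \sqrt{3} + 77 + 238 \cdot 24 \cdot 2 i \sqrt{3} \cdot 77\right) = 71570 + \left(48 i \sqrt{3} + 77 + 238 \cdot 48 i \sqrt{3} \cdot 77\right) = 71570 + \left(48 i \sqrt{3} + 77 + 879648 i \sqrt{3}\right) = 71570 + \left(77 + 879696 i \sqrt{3}\right) = 71647 + 879696 i \sqrt{3}$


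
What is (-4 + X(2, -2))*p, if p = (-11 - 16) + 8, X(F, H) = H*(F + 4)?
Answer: 304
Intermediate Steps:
X(F, H) = H*(4 + F)
p = -19 (p = -27 + 8 = -19)
(-4 + X(2, -2))*p = (-4 - 2*(4 + 2))*(-19) = (-4 - 2*6)*(-19) = (-4 - 12)*(-19) = -16*(-19) = 304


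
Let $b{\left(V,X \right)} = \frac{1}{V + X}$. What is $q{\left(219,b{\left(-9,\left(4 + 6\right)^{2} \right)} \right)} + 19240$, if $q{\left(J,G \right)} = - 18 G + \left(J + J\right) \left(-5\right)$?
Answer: $\frac{1551532}{91} \approx 17050.0$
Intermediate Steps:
$q{\left(J,G \right)} = - 18 G - 10 J$ ($q{\left(J,G \right)} = - 18 G + 2 J \left(-5\right) = - 18 G - 10 J$)
$q{\left(219,b{\left(-9,\left(4 + 6\right)^{2} \right)} \right)} + 19240 = \left(- \frac{18}{-9 + \left(4 + 6\right)^{2}} - 2190\right) + 19240 = \left(- \frac{18}{-9 + 10^{2}} - 2190\right) + 19240 = \left(- \frac{18}{-9 + 100} - 2190\right) + 19240 = \left(- \frac{18}{91} - 2190\right) + 19240 = - \frac{199308}{91} + 19240 = \frac{1551532}{91}$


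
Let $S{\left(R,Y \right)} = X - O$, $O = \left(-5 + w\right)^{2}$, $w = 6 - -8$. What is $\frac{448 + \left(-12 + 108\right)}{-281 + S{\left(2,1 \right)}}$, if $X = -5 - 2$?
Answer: $- \frac{544}{369} \approx -1.4743$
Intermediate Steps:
$w = 14$ ($w = 6 + 8 = 14$)
$X = -7$
$O = 81$ ($O = \left(-5 + 14\right)^{2} = 9^{2} = 81$)
$S{\left(R,Y \right)} = -88$ ($S{\left(R,Y \right)} = -7 - 81 = -88$)
$\frac{448 + \left(-12 + 108\right)}{-281 + S{\left(2,1 \right)}} = \frac{448 + \left(-12 + 108\right)}{-281 - 88} = \frac{448 + 96}{-369} = 544 \left(- \frac{1}{369}\right) = - \frac{544}{369}$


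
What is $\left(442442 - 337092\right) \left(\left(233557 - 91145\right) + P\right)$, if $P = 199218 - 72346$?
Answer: $28369069400$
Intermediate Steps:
$P = 126872$
$\left(442442 - 337092\right) \left(\left(233557 - 91145\right) + P\right) = \left(442442 - 337092\right) \left(\left(233557 - 91145\right) + 126872\right) = 105350 \left(142412 + 126872\right) = 105350 \cdot 269284 = 28369069400$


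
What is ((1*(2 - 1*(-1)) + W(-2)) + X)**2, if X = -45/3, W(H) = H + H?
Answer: 256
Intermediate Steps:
W(H) = 2*H
X = -15 (X = -45*1/3 = -15)
((1*(2 - 1*(-1)) + W(-2)) + X)**2 = ((1*(2 - 1*(-1)) + 2*(-2)) - 15)**2 = ((1*(2 + 1) - 4) - 15)**2 = ((1*3 - 4) - 15)**2 = ((3 - 4) - 15)**2 = (-1 - 15)**2 = (-16)**2 = 256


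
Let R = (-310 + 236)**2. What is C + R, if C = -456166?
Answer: -450690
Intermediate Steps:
R = 5476 (R = (-74)**2 = 5476)
C + R = -456166 + 5476 = -450690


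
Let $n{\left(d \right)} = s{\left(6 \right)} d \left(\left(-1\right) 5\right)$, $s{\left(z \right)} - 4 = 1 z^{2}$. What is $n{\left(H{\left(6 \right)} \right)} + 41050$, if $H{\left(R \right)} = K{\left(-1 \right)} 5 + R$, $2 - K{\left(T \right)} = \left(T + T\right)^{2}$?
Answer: $41850$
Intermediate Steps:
$K{\left(T \right)} = 2 - 4 T^{2}$ ($K{\left(T \right)} = 2 - \left(T + T\right)^{2} = 2 - \left(2 T\right)^{2} = 2 - 4 T^{2}$)
$s{\left(z \right)} = 4 + z^{2}$ ($s{\left(z \right)} = 4 + 1 z^{2} = 4 + z^{2}$)
$H{\left(R \right)} = -10 + R$ ($H{\left(R \right)} = \left(2 - 4 \left(-1\right)^{2}\right) 5 + R = \left(2 - 4\right) 5 + R = \left(-2\right) 5 + R = -10 + R$)
$n{\left(d \right)} = - 200 d$ ($n{\left(d \right)} = \left(4 + 6^{2}\right) d \left(\left(-1\right) 5\right) = \left(4 + 36\right) d \left(-5\right) = 40 d \left(-5\right) = - 200 d$)
$n{\left(H{\left(6 \right)} \right)} + 41050 = - 200 \left(-10 + 6\right) + 41050 = \left(-200\right) \left(-4\right) + 41050 = 800 + 41050 = 41850$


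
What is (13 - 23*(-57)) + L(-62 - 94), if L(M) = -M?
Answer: 1480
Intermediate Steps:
(13 - 23*(-57)) + L(-62 - 94) = (13 - 23*(-57)) - (-62 - 94) = (13 + 1311) - 1*(-156) = 1324 + 156 = 1480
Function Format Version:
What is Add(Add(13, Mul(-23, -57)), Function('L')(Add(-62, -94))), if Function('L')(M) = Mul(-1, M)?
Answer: 1480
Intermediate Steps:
Add(Add(13, Mul(-23, -57)), Function('L')(Add(-62, -94))) = Add(Add(13, Mul(-23, -57)), Mul(-1, Add(-62, -94))) = Add(Add(13, 1311), Mul(-1, -156)) = Add(1324, 156) = 1480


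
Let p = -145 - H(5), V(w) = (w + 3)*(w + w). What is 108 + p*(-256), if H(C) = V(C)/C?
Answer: 41324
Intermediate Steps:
V(w) = 2*w*(3 + w) (V(w) = (3 + w)*(2*w) = 2*w*(3 + w))
H(C) = 6 + 2*C (H(C) = (2*C*(3 + C))/C = 6 + 2*C)
p = -161 (p = -145 - (6 + 2*5) = -145 - (6 + 10) = -145 - 1*16 = -145 - 16 = -161)
108 + p*(-256) = 108 - 161*(-256) = 108 + 41216 = 41324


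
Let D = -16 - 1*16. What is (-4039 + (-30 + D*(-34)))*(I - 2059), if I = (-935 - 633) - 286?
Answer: 11664653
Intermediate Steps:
D = -32 (D = -16 - 16 = -32)
I = -1854 (I = -1568 - 286 = -1854)
(-4039 + (-30 + D*(-34)))*(I - 2059) = (-4039 + (-30 - 32*(-34)))*(-1854 - 2059) = (-4039 + (-30 + 1088))*(-3913) = (-4039 + 1058)*(-3913) = -2981*(-3913) = 11664653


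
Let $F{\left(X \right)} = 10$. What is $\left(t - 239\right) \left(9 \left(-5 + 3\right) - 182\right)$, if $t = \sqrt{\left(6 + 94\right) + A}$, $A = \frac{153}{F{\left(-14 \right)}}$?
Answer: $47800 - 20 \sqrt{11530} \approx 45652.0$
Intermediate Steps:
$A = \frac{153}{10} \approx 15.3$
$t = \frac{\sqrt{11530}}{10}$ ($t = \sqrt{\left(6 + 94\right) + \frac{153}{10}} = \sqrt{100 + \frac{153}{10}} = \sqrt{\frac{1153}{10}} = \frac{\sqrt{11530}}{10} \approx 10.738$)
$\left(t - 239\right) \left(9 \left(-5 + 3\right) - 182\right) = \left(\frac{\sqrt{11530}}{10} - 239\right) \left(9 \left(-5 + 3\right) - 182\right) = \left(-239 + \frac{\sqrt{11530}}{10}\right) \left(9 \left(-2\right) - 182\right) = \left(-239 + \frac{\sqrt{11530}}{10}\right) \left(-18 - 182\right) = \left(-239 + \frac{\sqrt{11530}}{10}\right) \left(-200\right) = 47800 - 20 \sqrt{11530}$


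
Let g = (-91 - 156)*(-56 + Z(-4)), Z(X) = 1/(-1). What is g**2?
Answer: 198218241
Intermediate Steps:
Z(X) = -1
g = 14079 (g = (-91 - 156)*(-56 - 1) = -247*(-57) = 14079)
g**2 = 14079**2 = 198218241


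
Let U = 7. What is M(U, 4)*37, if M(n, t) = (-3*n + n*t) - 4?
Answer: 111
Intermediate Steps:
M(n, t) = -4 - 3*n + n*t
M(U, 4)*37 = (-4 - 3*7 + 7*4)*37 = (-4 - 21 + 28)*37 = 3*37 = 111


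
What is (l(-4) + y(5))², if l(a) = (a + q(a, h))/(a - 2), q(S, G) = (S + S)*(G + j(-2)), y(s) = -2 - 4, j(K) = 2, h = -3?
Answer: 400/9 ≈ 44.444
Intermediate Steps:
y(s) = -6
q(S, G) = 2*S*(2 + G) (q(S, G) = (S + S)*(G + 2) = (2*S)*(2 + G) = 2*S*(2 + G))
l(a) = -a/(-2 + a) (l(a) = (a + 2*a*(2 - 3))/(a - 2) = (a + 2*a*(-1))/(-2 + a) = (a - 2*a)/(-2 + a) = (-a)/(-2 + a) = -a/(-2 + a))
(l(-4) + y(5))² = (-1*(-4)/(-2 - 4) - 6)² = (-1*(-4)/(-6) - 6)² = (-1*(-4)*(-⅙) - 6)² = (-⅔ - 6)² = (-20/3)² = 400/9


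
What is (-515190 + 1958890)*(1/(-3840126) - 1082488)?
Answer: -3000651272792034650/1920063 ≈ -1.5628e+12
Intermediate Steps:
(-515190 + 1958890)*(1/(-3840126) - 1082488) = 1443700*(-1/3840126 - 1082488) = 1443700*(-4156890313489/3840126) = -3000651272792034650/1920063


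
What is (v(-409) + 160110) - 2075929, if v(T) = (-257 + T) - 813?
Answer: -1917298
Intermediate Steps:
v(T) = -1070 + T
(v(-409) + 160110) - 2075929 = ((-1070 - 409) + 160110) - 2075929 = (-1479 + 160110) - 2075929 = 158631 - 2075929 = -1917298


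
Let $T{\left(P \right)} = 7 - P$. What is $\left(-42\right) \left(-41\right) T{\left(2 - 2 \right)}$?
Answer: $12054$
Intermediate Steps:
$\left(-42\right) \left(-41\right) T{\left(2 - 2 \right)} = \left(-42\right) \left(-41\right) \left(7 - \left(2 - 2\right)\right) = 1722 \left(7 - \left(2 - 2\right)\right) = 1722 \left(7 - 0\right) = 1722 \left(7 + 0\right) = 1722 \cdot 7 = 12054$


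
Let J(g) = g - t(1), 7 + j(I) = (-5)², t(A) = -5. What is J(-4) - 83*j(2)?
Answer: -1493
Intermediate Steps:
j(I) = 18 (j(I) = -7 + (-5)² = -7 + 25 = 18)
J(g) = 5 + g (J(g) = g - 1*(-5) = g + 5 = 5 + g)
J(-4) - 83*j(2) = (5 - 4) - 83*18 = 1 - 1494 = -1493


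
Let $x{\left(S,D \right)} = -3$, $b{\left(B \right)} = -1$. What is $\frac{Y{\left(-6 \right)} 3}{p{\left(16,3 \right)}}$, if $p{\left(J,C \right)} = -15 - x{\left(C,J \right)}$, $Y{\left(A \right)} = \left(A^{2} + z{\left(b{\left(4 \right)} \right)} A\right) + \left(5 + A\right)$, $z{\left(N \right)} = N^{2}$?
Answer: $- \frac{29}{4} \approx -7.25$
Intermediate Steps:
$Y{\left(A \right)} = 5 + A^{2} + 2 A$ ($Y{\left(A \right)} = \left(A^{2} + \left(-1\right)^{2} A\right) + \left(5 + A\right) = \left(A^{2} + 1 A\right) + \left(5 + A\right) = \left(A^{2} + A\right) + \left(5 + A\right) = \left(A + A^{2}\right) + \left(5 + A\right) = 5 + A^{2} + 2 A$)
$p{\left(J,C \right)} = -12$ ($p{\left(J,C \right)} = -15 - -3 = -15 + 3 = -12$)
$\frac{Y{\left(-6 \right)} 3}{p{\left(16,3 \right)}} = \frac{\left(5 + \left(-6\right)^{2} + 2 \left(-6\right)\right) 3}{-12} = \left(5 + 36 - 12\right) 3 \left(- \frac{1}{12}\right) = 29 \cdot 3 \left(- \frac{1}{12}\right) = 87 \left(- \frac{1}{12}\right) = - \frac{29}{4}$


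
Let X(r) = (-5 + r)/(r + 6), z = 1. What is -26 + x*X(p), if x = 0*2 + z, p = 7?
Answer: -336/13 ≈ -25.846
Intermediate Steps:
X(r) = (-5 + r)/(6 + r)
x = 1 (x = 0*2 + 1 = 0 + 1 = 1)
-26 + x*X(p) = -26 + 1*((-5 + 7)/(6 + 7)) = -26 + 1*(2/13) = -26 + 2/13 = -336/13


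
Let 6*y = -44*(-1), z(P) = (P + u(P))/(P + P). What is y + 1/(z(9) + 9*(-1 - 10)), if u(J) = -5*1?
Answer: 19531/2667 ≈ 7.3232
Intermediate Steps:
u(J) = -5
z(P) = (-5 + P)/(2*P) (z(P) = (P - 5)/(P + P) = (-5 + P)/((2*P)) = (-5 + P)*(1/(2*P)) = (-5 + P)/(2*P))
y = 22/3 (y = (-44*(-1))/6 = (⅙)*44 = 22/3 ≈ 7.3333)
y + 1/(z(9) + 9*(-1 - 10)) = 22/3 + 1/((½)*(-5 + 9)/9 + 9*(-1 - 10)) = 22/3 + 1/((½)*(⅑)*4 + 9*(-11)) = 22/3 + 1/(2/9 - 99) = 22/3 + 1/(-889/9) = 22/3 - 9/889 = 19531/2667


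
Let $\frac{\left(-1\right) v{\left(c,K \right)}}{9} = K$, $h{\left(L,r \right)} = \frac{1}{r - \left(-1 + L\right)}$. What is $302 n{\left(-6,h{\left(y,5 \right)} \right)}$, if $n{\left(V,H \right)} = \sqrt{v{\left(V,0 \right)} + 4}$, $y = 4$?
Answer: $604$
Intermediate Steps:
$h{\left(L,r \right)} = \frac{1}{1 + r - L}$
$v{\left(c,K \right)} = - 9 K$
$n{\left(V,H \right)} = 2$ ($n{\left(V,H \right)} = \sqrt{\left(-9\right) 0 + 4} = \sqrt{0 + 4} = \sqrt{4} = 2$)
$302 n{\left(-6,h{\left(y,5 \right)} \right)} = 302 \cdot 2 = 604$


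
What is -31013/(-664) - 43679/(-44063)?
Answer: 1395528675/29257832 ≈ 47.698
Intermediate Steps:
-31013/(-664) - 43679/(-44063) = -31013*(-1/664) - 43679*(-1/44063) = 31013/664 + 43679/44063 = 1395528675/29257832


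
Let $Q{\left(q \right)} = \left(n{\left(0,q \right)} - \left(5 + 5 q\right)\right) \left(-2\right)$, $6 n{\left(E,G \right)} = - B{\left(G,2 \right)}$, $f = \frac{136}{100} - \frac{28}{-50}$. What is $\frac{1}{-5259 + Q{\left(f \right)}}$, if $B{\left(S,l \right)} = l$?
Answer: $- \frac{15}{78437} \approx -0.00019124$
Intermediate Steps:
$f = \frac{48}{25}$ ($f = 136 \cdot \frac{1}{100} - - \frac{14}{25} = \frac{34}{25} + \frac{14}{25} = \frac{48}{25} \approx 1.92$)
$n{\left(E,G \right)} = - \frac{1}{3}$ ($n{\left(E,G \right)} = \frac{\left(-1\right) 2}{6} = \frac{1}{6} \left(-2\right) = - \frac{1}{3}$)
$Q{\left(q \right)} = \frac{32}{3} + 10 q$ ($Q{\left(q \right)} = \left(- \frac{1}{3} - \left(5 + 5 q\right)\right) \left(-2\right) = \left(- \frac{16}{3} - 5 q\right) \left(-2\right) = \frac{32}{3} + 10 q$)
$\frac{1}{-5259 + Q{\left(f \right)}} = \frac{1}{-5259 + \left(\frac{32}{3} + 10 \cdot \frac{48}{25}\right)} = \frac{1}{-5259 + \left(\frac{32}{3} + \frac{96}{5}\right)} = \frac{1}{-5259 + \frac{448}{15}} = \frac{1}{- \frac{78437}{15}} = - \frac{15}{78437}$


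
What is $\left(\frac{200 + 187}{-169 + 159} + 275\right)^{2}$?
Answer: $\frac{5583769}{100} \approx 55838.0$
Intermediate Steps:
$\left(\frac{200 + 187}{-169 + 159} + 275\right)^{2} = \left(\frac{387}{-10} + 275\right)^{2} = \left(387 \left(- \frac{1}{10}\right) + 275\right)^{2} = \left(- \frac{387}{10} + 275\right)^{2} = \left(\frac{2363}{10}\right)^{2} = \frac{5583769}{100}$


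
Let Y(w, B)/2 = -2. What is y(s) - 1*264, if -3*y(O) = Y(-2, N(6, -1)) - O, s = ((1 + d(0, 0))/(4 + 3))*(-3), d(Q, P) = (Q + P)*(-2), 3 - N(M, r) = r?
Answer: -5519/21 ≈ -262.81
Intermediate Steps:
N(M, r) = 3 - r
d(Q, P) = -2*P - 2*Q (d(Q, P) = (P + Q)*(-2) = -2*P - 2*Q)
Y(w, B) = -4 (Y(w, B) = 2*(-2) = -4)
s = -3/7 (s = ((1 + (-2*0 - 2*0))/(4 + 3))*(-3) = ((1 + (0 + 0))/7)*(-3) = ((1 + 0)*(1/7))*(-3) = (1*(1/7))*(-3) = (1/7)*(-3) = -3/7 ≈ -0.42857)
y(O) = 4/3 + O/3 (y(O) = -(-4 - O)/3 = 4/3 + O/3)
y(s) - 1*264 = (4/3 + (1/3)*(-3/7)) - 1*264 = (4/3 - 1/7) - 264 = 25/21 - 264 = -5519/21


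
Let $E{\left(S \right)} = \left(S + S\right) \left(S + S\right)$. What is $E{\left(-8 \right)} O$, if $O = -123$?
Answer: $-31488$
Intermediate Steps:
$E{\left(S \right)} = 4 S^{2}$ ($E{\left(S \right)} = 2 S 2 S = 4 S^{2}$)
$E{\left(-8 \right)} O = 4 \left(-8\right)^{2} \left(-123\right) = 4 \cdot 64 \left(-123\right) = 256 \left(-123\right) = -31488$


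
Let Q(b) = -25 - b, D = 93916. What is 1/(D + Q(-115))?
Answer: 1/94006 ≈ 1.0638e-5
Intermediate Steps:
1/(D + Q(-115)) = 1/(93916 + (-25 - 1*(-115))) = 1/(93916 + (-25 + 115)) = 1/(93916 + 90) = 1/94006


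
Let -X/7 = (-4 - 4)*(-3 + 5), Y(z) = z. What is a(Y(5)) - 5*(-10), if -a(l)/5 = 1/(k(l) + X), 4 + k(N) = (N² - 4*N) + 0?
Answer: 5645/113 ≈ 49.956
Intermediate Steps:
k(N) = -4 + N² - 4*N (k(N) = -4 + ((N² - 4*N) + 0) = -4 + (N² - 4*N) = -4 + N² - 4*N)
X = 112 (X = -7*(-4 - 4)*(-3 + 5) = -(-56)*2 = -7*(-16) = 112)
a(l) = -5/(108 + l² - 4*l) (a(l) = -5/((-4 + l² - 4*l) + 112) = -5/(108 + l² - 4*l))
a(Y(5)) - 5*(-10) = -5/(108 + 5² - 4*5) - 5*(-10) = -5/(108 + 25 - 20) + 50 = -5/113 + 50 = 5645/113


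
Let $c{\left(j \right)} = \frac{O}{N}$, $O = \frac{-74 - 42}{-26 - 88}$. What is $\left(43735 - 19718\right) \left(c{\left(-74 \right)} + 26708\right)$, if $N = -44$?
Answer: $\frac{804372632651}{1254} \approx 6.4145 \cdot 10^{8}$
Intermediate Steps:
$O = \frac{58}{57}$ ($O = - \frac{116}{-114} = \left(-116\right) \left(- \frac{1}{114}\right) = \frac{58}{57} \approx 1.0175$)
$c{\left(j \right)} = - \frac{29}{1254}$ ($c{\left(j \right)} = \frac{58}{57 \left(-44\right)} = \frac{58}{57} \left(- \frac{1}{44}\right) = - \frac{29}{1254}$)
$\left(43735 - 19718\right) \left(c{\left(-74 \right)} + 26708\right) = \left(43735 - 19718\right) \left(- \frac{29}{1254} + 26708\right) = 24017 \cdot \frac{33491803}{1254} = \frac{804372632651}{1254}$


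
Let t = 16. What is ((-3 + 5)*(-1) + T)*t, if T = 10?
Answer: 128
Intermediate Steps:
((-3 + 5)*(-1) + T)*t = ((-3 + 5)*(-1) + 10)*16 = (2*(-1) + 10)*16 = (-2 + 10)*16 = 8*16 = 128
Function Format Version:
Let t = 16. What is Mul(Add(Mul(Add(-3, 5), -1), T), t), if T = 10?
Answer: 128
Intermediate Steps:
Mul(Add(Mul(Add(-3, 5), -1), T), t) = Mul(Add(Mul(Add(-3, 5), -1), 10), 16) = Mul(Add(Mul(2, -1), 10), 16) = Mul(Add(-2, 10), 16) = Mul(8, 16) = 128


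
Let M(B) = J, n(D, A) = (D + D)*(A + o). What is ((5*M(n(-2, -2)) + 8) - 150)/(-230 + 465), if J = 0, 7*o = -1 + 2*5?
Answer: -142/235 ≈ -0.60426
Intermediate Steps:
o = 9/7 (o = (-1 + 2*5)/7 = (-1 + 10)/7 = (⅐)*9 = 9/7 ≈ 1.2857)
n(D, A) = 2*D*(9/7 + A) (n(D, A) = (D + D)*(A + 9/7) = (2*D)*(9/7 + A) = 2*D*(9/7 + A))
M(B) = 0
((5*M(n(-2, -2)) + 8) - 150)/(-230 + 465) = ((5*0 + 8) - 150)/(-230 + 465) = ((0 + 8) - 150)/235 = (8 - 150)*(1/235) = -142*1/235 = -142/235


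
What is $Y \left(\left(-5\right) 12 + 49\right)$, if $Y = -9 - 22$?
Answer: $341$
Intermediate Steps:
$Y = -31$ ($Y = -9 - 22 = -31$)
$Y \left(\left(-5\right) 12 + 49\right) = - 31 \left(\left(-5\right) 12 + 49\right) = - 31 \left(-60 + 49\right) = \left(-31\right) \left(-11\right) = 341$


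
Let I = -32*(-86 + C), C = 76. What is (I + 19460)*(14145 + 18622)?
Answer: 648131260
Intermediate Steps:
I = 320 (I = -32*(-86 + 76) = -32*(-10) = 320)
(I + 19460)*(14145 + 18622) = (320 + 19460)*(14145 + 18622) = 19780*32767 = 648131260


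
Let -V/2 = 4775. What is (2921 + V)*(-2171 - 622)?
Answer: 18514797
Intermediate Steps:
V = -9550 (V = -2*4775 = -9550)
(2921 + V)*(-2171 - 622) = (2921 - 9550)*(-2171 - 622) = -6629*(-2793) = 18514797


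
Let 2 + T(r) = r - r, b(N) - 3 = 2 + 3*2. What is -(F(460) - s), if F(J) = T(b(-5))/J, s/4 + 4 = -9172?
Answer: -8441919/230 ≈ -36704.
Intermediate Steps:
s = -36704 (s = -16 + 4*(-9172) = -16 - 36688 = -36704)
b(N) = 11 (b(N) = 3 + (2 + 3*2) = 3 + (2 + 6) = 3 + 8 = 11)
T(r) = -2 (T(r) = -2 + (r - r) = -2 + 0 = -2)
F(J) = -2/J
-(F(460) - s) = -(-2/460 - 1*(-36704)) = -(-2*1/460 + 36704) = -(-1/230 + 36704) = -1*8441919/230 = -8441919/230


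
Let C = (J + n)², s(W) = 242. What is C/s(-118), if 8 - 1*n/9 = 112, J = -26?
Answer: 462722/121 ≈ 3824.1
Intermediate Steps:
n = -936 (n = 72 - 9*112 = 72 - 1008 = -936)
C = 925444 (C = (-26 - 936)² = (-962)² = 925444)
C/s(-118) = 925444/242 = 925444*(1/242) = 462722/121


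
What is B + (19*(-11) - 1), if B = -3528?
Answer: -3738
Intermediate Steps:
B + (19*(-11) - 1) = -3528 + (19*(-11) - 1) = -3528 + (-209 - 1) = -3528 - 210 = -3738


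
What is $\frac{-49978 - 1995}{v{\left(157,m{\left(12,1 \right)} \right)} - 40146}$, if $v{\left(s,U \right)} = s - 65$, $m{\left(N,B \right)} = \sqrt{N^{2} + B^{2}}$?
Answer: $\frac{51973}{40054} \approx 1.2976$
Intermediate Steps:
$m{\left(N,B \right)} = \sqrt{B^{2} + N^{2}}$
$v{\left(s,U \right)} = -65 + s$
$\frac{-49978 - 1995}{v{\left(157,m{\left(12,1 \right)} \right)} - 40146} = \frac{-49978 - 1995}{\left(-65 + 157\right) - 40146} = - \frac{51973}{92 - 40146} = - \frac{51973}{-40054} = \left(-51973\right) \left(- \frac{1}{40054}\right) = \frac{51973}{40054}$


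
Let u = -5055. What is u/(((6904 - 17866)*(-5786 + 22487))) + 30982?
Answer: 1890690617513/61025454 ≈ 30982.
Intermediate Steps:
u/(((6904 - 17866)*(-5786 + 22487))) + 30982 = -5055*1/((-5786 + 22487)*(6904 - 17866)) + 30982 = -5055/((-10962*16701)) + 30982 = -5055/(-183076362) + 30982 = -5055*(-1/183076362) + 30982 = 1685/61025454 + 30982 = 1890690617513/61025454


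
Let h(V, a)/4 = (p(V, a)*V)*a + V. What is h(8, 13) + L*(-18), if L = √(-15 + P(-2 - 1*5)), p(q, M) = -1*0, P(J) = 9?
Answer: 32 - 18*I*√6 ≈ 32.0 - 44.091*I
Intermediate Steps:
p(q, M) = 0
h(V, a) = 4*V (h(V, a) = 4*((0*V)*a + V) = 4*(0*a + V) = 4*(0 + V) = 4*V)
L = I*√6 (L = √(-15 + 9) = √(-6) = I*√6 ≈ 2.4495*I)
h(8, 13) + L*(-18) = 4*8 + (I*√6)*(-18) = 32 - 18*I*√6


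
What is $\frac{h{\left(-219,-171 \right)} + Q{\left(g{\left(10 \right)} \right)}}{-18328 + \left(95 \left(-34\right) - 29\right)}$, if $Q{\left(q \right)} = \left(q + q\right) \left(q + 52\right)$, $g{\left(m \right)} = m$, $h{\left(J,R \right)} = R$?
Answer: $- \frac{1069}{21587} \approx -0.049521$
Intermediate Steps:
$Q{\left(q \right)} = 2 q \left(52 + q\right)$
$\frac{h{\left(-219,-171 \right)} + Q{\left(g{\left(10 \right)} \right)}}{-18328 + \left(95 \left(-34\right) - 29\right)} = \frac{-171 + 2 \cdot 10 \left(52 + 10\right)}{-18328 + \left(95 \left(-34\right) - 29\right)} = \frac{-171 + 2 \cdot 10 \cdot 62}{-18328 - 3259} = \frac{-171 + 1240}{-18328 - 3259} = \frac{1069}{-21587} = 1069 \left(- \frac{1}{21587}\right) = - \frac{1069}{21587}$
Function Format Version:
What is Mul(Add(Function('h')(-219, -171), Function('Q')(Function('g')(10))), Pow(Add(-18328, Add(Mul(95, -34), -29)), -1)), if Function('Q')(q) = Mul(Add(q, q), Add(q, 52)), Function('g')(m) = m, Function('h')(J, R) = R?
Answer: Rational(-1069, 21587) ≈ -0.049521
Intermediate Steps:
Function('Q')(q) = Mul(2, q, Add(52, q)) (Function('Q')(q) = Mul(Mul(2, q), Add(52, q)) = Mul(2, q, Add(52, q)))
Mul(Add(Function('h')(-219, -171), Function('Q')(Function('g')(10))), Pow(Add(-18328, Add(Mul(95, -34), -29)), -1)) = Mul(Add(-171, Mul(2, 10, Add(52, 10))), Pow(Add(-18328, Add(Mul(95, -34), -29)), -1)) = Mul(Add(-171, Mul(2, 10, 62)), Pow(Add(-18328, Add(-3230, -29)), -1)) = Mul(Add(-171, 1240), Pow(Add(-18328, -3259), -1)) = Mul(1069, Pow(-21587, -1)) = Mul(1069, Rational(-1, 21587)) = Rational(-1069, 21587)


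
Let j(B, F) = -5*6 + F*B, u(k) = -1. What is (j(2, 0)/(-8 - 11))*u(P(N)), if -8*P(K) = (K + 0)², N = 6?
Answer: -30/19 ≈ -1.5789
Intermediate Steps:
P(K) = -K²/8 (P(K) = -(K + 0)²/8 = -K²/8)
j(B, F) = -30 + B*F
(j(2, 0)/(-8 - 11))*u(P(N)) = ((-30 + 2*0)/(-8 - 11))*(-1) = ((-30 + 0)/(-19))*(-1) = -1/19*(-30)*(-1) = (30/19)*(-1) = -30/19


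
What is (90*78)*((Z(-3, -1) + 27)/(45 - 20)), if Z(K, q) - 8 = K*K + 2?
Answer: 64584/5 ≈ 12917.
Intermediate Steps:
Z(K, q) = 10 + K² (Z(K, q) = 8 + (K*K + 2) = 8 + (K² + 2) = 8 + (2 + K²) = 10 + K²)
(90*78)*((Z(-3, -1) + 27)/(45 - 20)) = (90*78)*(((10 + (-3)²) + 27)/(45 - 20)) = 7020*(((10 + 9) + 27)/25) = 7020*((19 + 27)*(1/25)) = 7020*(46*(1/25)) = 7020*(46/25) = 64584/5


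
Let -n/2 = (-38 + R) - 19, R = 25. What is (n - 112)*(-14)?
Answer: 672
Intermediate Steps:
n = 64 (n = -2*((-38 + 25) - 19) = -2*(-13 - 19) = -2*(-32) = 64)
(n - 112)*(-14) = (64 - 112)*(-14) = -48*(-14) = 672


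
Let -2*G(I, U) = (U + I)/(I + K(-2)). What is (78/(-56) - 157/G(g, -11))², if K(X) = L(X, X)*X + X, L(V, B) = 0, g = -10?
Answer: 24850225/784 ≈ 31697.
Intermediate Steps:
K(X) = X (K(X) = 0*X + X = 0 + X = X)
G(I, U) = -(I + U)/(2*(-2 + I)) (G(I, U) = -(U + I)/(2*(I - 2)) = -(I + U)/(2*(-2 + I)))
(78/(-56) - 157/G(g, -11))² = (78/(-56) - 157*2*(-2 - 10)/(-1*(-10) - 1*(-11)))² = (78*(-1/56) - 157*(-24/(10 + 11)))² = (-39/28 - 157/((½)*(-1/12)*21))² = (-39/28 - 157/(-7/8))² = (-39/28 - 157*(-8/7))² = (-39/28 + 1256/7)² = (4985/28)² = 24850225/784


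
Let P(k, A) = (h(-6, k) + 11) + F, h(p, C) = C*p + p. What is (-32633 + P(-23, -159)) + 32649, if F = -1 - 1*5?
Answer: 153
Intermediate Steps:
h(p, C) = p + C*p
F = -6 (F = -1 - 5 = -6)
P(k, A) = -1 - 6*k (P(k, A) = (-6*(1 + k) + 11) - 6 = ((-6 - 6*k) + 11) - 6 = (5 - 6*k) - 6 = -1 - 6*k)
(-32633 + P(-23, -159)) + 32649 = (-32633 + (-1 - 6*(-23))) + 32649 = (-32633 + (-1 + 138)) + 32649 = (-32633 + 137) + 32649 = -32496 + 32649 = 153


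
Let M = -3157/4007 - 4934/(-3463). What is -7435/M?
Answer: -103169851835/8837847 ≈ -11674.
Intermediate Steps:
M = 8837847/13876241 (M = -3157*1/4007 - 4934*(-1/3463) = -3157/4007 + 4934/3463 = 8837847/13876241 ≈ 0.63690)
-7435/M = -7435/8837847/13876241 = -7435*13876241/8837847 = -103169851835/8837847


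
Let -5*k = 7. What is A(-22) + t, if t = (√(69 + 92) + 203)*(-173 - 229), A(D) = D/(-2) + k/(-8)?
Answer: -3263793/40 - 402*√161 ≈ -86696.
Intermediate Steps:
k = -7/5 (k = -⅕*7 = -7/5 ≈ -1.4000)
A(D) = 7/40 - D/2 (A(D) = D/(-2) - 7/5/(-8) = D*(-½) - 7/5*(-⅛) = -D/2 + 7/40 = 7/40 - D/2)
t = -81606 - 402*√161 (t = (√161 + 203)*(-402) = (203 + √161)*(-402) = -81606 - 402*√161 ≈ -86707.)
A(-22) + t = (7/40 - ½*(-22)) + (-81606 - 402*√161) = (7/40 + 11) + (-81606 - 402*√161) = 447/40 + (-81606 - 402*√161) = -3263793/40 - 402*√161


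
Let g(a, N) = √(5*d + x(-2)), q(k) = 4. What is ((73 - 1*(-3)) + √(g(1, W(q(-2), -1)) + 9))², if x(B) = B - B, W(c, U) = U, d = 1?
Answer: (76 + √(9 + √5))² ≈ 6296.7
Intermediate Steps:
x(B) = 0
g(a, N) = √5 (g(a, N) = √(5*1 + 0) = √(5 + 0) = √5)
((73 - 1*(-3)) + √(g(1, W(q(-2), -1)) + 9))² = ((73 - 1*(-3)) + √(√5 + 9))² = ((73 + 3) + √(9 + √5))² = (76 + √(9 + √5))²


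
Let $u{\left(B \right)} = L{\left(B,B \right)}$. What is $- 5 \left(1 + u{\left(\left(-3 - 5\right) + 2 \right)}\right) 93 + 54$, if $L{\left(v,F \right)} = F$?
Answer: $2379$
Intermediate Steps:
$u{\left(B \right)} = B$
$- 5 \left(1 + u{\left(\left(-3 - 5\right) + 2 \right)}\right) 93 + 54 = - 5 \left(1 + \left(\left(-3 - 5\right) + 2\right)\right) 93 + 54 = - 5 \left(1 + \left(-8 + 2\right)\right) 93 + 54 = - 5 \left(1 - 6\right) 93 + 54 = \left(-5\right) \left(-5\right) 93 + 54 = 25 \cdot 93 + 54 = 2325 + 54 = 2379$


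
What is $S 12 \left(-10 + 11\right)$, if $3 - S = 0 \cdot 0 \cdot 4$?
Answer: $36$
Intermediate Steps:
$S = 3$ ($S = 3 - 0 \cdot 0 \cdot 4 = 3 - 0 \cdot 4 = 3 - 0 = 3 + 0 = 3$)
$S 12 \left(-10 + 11\right) = 3 \cdot 12 \left(-10 + 11\right) = 36 \cdot 1 = 36$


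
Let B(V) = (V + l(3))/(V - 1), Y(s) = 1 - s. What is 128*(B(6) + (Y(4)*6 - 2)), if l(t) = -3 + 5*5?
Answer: -9216/5 ≈ -1843.2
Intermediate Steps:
l(t) = 22 (l(t) = -3 + 25 = 22)
B(V) = (22 + V)/(-1 + V) (B(V) = (V + 22)/(V - 1) = (22 + V)/(-1 + V))
128*(B(6) + (Y(4)*6 - 2)) = 128*((22 + 6)/(-1 + 6) + ((1 - 1*4)*6 - 2)) = 128*(28/5 + ((1 - 4)*6 - 2)) = 128*((⅕)*28 + (-3*6 - 2)) = 128*(28/5 + (-18 - 2)) = 128*(28/5 - 20) = 128*(-72/5) = -9216/5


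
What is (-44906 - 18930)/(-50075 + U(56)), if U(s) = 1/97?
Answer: 3096046/2428637 ≈ 1.2748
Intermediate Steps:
U(s) = 1/97
(-44906 - 18930)/(-50075 + U(56)) = (-44906 - 18930)/(-50075 + 1/97) = -63836/(-4857274/97) = -63836*(-97/4857274) = 3096046/2428637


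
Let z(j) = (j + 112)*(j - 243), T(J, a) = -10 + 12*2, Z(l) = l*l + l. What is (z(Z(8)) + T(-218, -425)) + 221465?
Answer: 190015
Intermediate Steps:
Z(l) = l + l² (Z(l) = l² + l = l + l²)
T(J, a) = 14 (T(J, a) = -10 + 24 = 14)
z(j) = (-243 + j)*(112 + j) (z(j) = (112 + j)*(-243 + j) = (-243 + j)*(112 + j))
(z(Z(8)) + T(-218, -425)) + 221465 = ((-27216 + (8*(1 + 8))² - 1048*(1 + 8)) + 14) + 221465 = ((-27216 + (8*9)² - 1048*9) + 14) + 221465 = ((-27216 + 72² - 131*72) + 14) + 221465 = ((-27216 + 5184 - 9432) + 14) + 221465 = (-31464 + 14) + 221465 = -31450 + 221465 = 190015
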